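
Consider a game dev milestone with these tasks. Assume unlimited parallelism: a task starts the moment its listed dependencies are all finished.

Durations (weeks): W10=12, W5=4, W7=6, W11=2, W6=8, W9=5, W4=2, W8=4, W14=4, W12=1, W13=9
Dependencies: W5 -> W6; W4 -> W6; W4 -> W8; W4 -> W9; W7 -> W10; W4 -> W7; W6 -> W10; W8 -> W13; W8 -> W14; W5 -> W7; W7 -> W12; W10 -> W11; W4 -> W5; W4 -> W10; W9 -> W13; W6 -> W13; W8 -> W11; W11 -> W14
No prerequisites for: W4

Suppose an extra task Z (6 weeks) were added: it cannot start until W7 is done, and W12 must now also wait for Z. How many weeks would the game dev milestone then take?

Originally the game dev milestone takes 32 weeks.
With Z inserted, W12 now waits for max(W7, Z).
New critical path: W4→W5→W6→W10→W11→W14 = 2+4+8+12+2+4 = 32 ⇒ 32 weeks.

32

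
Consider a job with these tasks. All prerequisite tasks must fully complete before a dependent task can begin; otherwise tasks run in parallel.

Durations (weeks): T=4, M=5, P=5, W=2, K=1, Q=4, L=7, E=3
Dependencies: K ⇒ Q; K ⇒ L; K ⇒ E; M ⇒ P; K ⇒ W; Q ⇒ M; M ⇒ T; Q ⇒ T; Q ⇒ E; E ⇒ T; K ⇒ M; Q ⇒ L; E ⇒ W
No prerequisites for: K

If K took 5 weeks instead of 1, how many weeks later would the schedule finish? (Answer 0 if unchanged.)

Critical path before the change: K→Q→M→P = 1+4+5+5 = 15 giving 15 weeks.
K is on the critical path; changing it to 5 makes that path 19 weeks.
The critical path is still K→Q→M→P; finish is now 19 weeks.
Change in finish: 19 − 15 = +4 weeks.

4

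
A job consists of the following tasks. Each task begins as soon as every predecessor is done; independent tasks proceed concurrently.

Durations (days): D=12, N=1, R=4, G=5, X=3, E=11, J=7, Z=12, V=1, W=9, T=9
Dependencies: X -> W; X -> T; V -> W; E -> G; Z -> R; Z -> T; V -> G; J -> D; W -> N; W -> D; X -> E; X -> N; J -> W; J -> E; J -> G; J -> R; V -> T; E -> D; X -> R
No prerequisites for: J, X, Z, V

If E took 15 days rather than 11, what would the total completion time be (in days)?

Critical path before the change: J→E→D = 7+11+12 = 30 giving 30 days.
Since E is critical, the +4 change carries straight to that chain (now 34 days).
That remains the longest chain; total 34 days.

34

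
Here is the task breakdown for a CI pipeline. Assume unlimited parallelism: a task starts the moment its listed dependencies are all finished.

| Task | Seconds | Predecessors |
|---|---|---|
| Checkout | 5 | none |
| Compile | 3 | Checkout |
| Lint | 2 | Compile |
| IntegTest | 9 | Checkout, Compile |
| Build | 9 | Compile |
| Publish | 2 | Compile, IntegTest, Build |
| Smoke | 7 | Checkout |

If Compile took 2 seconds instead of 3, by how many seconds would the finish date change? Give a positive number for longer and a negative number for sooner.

Baseline: Checkout→Compile→IntegTest→Publish = 5+3+9+2 = 19 → 19 seconds.
Compile lies on that path, so at 2 seconds the path becomes 18 seconds.
That remains the longest chain; total 18 seconds.
Change in finish: 18 − 19 = -1 seconds.

-1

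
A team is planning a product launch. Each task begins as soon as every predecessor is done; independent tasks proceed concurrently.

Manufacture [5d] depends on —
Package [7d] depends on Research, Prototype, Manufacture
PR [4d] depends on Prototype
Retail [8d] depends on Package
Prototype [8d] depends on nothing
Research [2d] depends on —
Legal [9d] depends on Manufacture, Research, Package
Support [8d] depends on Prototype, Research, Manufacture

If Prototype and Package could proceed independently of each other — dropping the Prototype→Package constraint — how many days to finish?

Original critical path: Prototype→Package→Legal = 8+7+9 = 24 ⇒ 24 days.
Without Prototype→Package, Package's earliest start moves from 8 to 5.
New critical path: Manufacture→Package→Legal = 5+7+9 = 21 ⇒ 21 days.

21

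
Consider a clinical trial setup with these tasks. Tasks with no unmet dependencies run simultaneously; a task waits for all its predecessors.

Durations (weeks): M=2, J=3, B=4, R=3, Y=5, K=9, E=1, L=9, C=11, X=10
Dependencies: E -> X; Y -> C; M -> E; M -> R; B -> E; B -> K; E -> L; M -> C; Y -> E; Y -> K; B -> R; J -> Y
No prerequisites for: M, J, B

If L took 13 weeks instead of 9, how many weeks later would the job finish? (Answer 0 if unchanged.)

3

Actual critical path: J→Y→E→X = 3+5+1+10 = 19 ⇒ 19 weeks.
L is off the critical path — its longest chain is 18 weeks, giving 1 of slack.
The binding chain switches to J→Y→E→L = 3+5+1+13 = 22; finish 22 weeks.
Change in finish: 22 − 19 = +3 weeks.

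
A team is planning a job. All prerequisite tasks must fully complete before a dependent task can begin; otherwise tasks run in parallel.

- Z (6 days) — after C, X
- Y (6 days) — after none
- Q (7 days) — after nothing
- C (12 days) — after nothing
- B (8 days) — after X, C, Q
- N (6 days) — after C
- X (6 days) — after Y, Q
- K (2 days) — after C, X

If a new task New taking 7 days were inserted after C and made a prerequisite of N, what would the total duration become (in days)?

25

Originally the plan takes 21 days.
With New inserted, N now waits for max(C, New).
New critical path: C→New→N = 12+7+6 = 25 ⇒ 25 days.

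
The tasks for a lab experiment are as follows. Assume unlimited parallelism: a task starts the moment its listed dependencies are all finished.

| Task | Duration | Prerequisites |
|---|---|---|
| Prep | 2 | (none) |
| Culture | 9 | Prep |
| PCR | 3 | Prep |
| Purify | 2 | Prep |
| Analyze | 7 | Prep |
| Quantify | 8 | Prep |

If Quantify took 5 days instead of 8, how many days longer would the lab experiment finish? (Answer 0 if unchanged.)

0

Baseline: Prep→Culture = 2+9 = 11 → 11 days.
Quantify is off the critical path — its longest chain is 10 days, giving 1 of slack.
No other chain overtakes it, so the finish is 11 days.
Change in finish: 11 − 11 = +0 days.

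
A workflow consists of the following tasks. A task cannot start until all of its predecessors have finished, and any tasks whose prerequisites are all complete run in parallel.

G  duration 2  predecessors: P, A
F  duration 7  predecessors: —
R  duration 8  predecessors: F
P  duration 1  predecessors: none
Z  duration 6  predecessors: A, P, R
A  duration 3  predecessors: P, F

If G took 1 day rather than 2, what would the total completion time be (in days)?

The binding path is F→R→Z = 7+8+6 = 21; finish at 21 days.
The longest path through G is only 12 days, so G has float 9.
The critical path is still F→R→Z; finish is now 21 days.

21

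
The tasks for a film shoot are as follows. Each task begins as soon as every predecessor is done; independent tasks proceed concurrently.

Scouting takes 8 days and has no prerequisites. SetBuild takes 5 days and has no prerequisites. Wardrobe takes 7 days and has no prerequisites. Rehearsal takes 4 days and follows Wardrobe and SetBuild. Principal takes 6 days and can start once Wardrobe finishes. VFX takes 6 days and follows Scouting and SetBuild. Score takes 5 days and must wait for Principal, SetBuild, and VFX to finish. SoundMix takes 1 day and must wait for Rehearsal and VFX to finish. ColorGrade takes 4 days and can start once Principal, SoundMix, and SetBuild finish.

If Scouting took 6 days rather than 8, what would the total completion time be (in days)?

18

The binding path is Scouting→VFX→Score = 8+6+5 = 19; finish at 19 days.
Since Scouting is critical, the -2 change carries straight to that chain (now 17 days).
New critical path: Wardrobe→Principal→Score = 7+6+5 = 18 ⇒ 18 days.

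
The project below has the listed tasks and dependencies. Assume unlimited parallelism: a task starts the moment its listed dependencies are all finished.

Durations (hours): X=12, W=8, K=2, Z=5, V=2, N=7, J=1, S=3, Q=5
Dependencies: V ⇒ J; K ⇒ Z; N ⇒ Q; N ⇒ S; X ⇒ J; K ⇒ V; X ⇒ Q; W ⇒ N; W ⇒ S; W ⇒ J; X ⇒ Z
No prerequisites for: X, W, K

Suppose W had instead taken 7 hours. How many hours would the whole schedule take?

The binding path is W→N→Q = 8+7+5 = 20; finish at 20 hours.
Since W is critical, the -1 change carries straight to that chain (now 19 hours).
The critical path is still W→N→Q; finish is now 19 hours.

19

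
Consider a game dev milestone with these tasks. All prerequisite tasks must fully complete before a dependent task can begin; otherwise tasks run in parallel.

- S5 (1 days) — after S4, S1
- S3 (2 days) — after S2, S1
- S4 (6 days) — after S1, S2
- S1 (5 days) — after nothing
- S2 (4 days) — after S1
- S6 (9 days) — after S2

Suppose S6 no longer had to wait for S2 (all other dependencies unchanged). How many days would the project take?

16

With the dependency in place, S1→S2→S6 = 5+4+9 = 18 sets the finish at 18 days.
Without S2→S6, S6's earliest start moves from 9 to 0.
New critical path: S1→S2→S4→S5 = 5+4+6+1 = 16 ⇒ 16 days.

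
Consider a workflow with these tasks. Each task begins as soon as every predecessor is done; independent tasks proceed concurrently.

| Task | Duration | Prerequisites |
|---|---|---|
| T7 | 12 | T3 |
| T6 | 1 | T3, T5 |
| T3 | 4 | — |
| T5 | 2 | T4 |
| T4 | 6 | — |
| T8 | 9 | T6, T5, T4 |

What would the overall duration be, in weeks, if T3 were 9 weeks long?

21

Actual critical path: T4→T5→T6→T8 = 6+2+1+9 = 18 ⇒ 18 weeks.
The longest path through T3 is only 16 weeks, so T3 has float 2.
The binding chain switches to T3→T7 = 9+12 = 21; finish 21 weeks.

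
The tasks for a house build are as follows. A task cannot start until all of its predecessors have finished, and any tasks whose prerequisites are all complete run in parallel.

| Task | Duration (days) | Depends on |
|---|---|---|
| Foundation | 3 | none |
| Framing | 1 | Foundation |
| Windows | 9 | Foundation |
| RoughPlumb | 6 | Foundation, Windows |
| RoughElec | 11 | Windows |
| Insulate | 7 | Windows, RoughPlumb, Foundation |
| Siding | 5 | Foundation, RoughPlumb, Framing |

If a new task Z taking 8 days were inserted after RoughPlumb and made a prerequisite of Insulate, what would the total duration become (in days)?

33

Originally the project takes 25 days.
With Z inserted, Insulate now waits for max(Windows, RoughPlumb, Foundation, Z).
New critical path: Foundation→Windows→RoughPlumb→Z→Insulate = 3+9+6+8+7 = 33 ⇒ 33 days.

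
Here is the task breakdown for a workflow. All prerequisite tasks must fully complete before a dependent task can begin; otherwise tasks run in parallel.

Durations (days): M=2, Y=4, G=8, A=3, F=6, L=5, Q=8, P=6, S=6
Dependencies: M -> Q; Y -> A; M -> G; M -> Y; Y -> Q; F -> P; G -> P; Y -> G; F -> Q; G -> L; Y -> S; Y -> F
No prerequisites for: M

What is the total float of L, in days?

1

M→Y→G→P = 2+4+8+6 = 20 sets the makespan at 20 days.
Longest path through L: 19 days (earliest finish 19, latest finish 20).
Float = 20 − 19 = 1.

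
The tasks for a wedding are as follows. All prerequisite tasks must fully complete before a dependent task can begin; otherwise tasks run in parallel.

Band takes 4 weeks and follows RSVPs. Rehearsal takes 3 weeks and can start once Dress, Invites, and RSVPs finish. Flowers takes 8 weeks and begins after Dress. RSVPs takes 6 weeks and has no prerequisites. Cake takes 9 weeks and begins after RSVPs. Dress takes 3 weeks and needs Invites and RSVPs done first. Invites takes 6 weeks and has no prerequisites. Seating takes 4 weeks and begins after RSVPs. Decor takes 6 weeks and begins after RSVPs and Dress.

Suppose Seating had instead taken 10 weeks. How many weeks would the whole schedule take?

17

The binding path is Invites→Dress→Flowers = 6+3+8 = 17; finish at 17 weeks.
Seating is off the critical path — its longest chain is 10 weeks, giving 7 of slack.
That remains the longest chain; total 17 weeks.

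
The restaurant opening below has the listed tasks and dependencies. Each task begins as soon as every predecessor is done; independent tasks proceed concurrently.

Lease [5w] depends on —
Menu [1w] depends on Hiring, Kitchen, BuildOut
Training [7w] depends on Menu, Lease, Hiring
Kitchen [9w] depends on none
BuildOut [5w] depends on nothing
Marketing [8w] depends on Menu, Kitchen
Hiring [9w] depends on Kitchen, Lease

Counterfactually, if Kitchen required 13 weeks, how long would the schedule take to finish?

Actual critical path: Kitchen→Hiring→Menu→Marketing = 9+9+1+8 = 27 ⇒ 27 weeks.
Kitchen is on the critical path; changing it to 13 makes that path 31 weeks.
That remains the longest chain; total 31 weeks.

31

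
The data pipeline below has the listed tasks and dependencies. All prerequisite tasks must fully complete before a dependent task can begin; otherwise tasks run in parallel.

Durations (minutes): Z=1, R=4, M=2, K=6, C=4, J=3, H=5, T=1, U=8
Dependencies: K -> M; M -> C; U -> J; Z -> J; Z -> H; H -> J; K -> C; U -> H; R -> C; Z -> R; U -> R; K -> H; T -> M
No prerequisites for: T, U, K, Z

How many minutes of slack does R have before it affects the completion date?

0

The longest chain is U→H→J = 8+5+3 = 16; overall finish 16 minutes.
Longest path through R: 16 minutes (earliest finish 12, latest finish 12).
Slack of R = 8 − 8 = 0 minutes.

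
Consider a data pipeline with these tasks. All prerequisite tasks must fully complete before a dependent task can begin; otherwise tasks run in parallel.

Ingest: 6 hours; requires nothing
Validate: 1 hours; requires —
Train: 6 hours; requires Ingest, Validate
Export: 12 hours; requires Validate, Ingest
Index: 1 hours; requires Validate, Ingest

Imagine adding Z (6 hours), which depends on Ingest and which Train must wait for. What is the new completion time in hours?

Originally the job takes 18 hours.
With Z inserted, Train now waits for max(Ingest, Validate, Z).
New critical path: Ingest→Z→Train = 6+6+6 = 18 ⇒ 18 hours.

18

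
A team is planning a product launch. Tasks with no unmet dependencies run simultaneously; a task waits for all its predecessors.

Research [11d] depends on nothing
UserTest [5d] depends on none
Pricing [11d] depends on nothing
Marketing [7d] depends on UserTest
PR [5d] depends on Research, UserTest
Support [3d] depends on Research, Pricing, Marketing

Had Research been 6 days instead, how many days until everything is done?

15

Critical path before the change: Research→PR = 11+5 = 16 giving 16 days.
Research lies on that path, so at 6 days the path becomes 11 days.
The binding chain switches to UserTest→Marketing→Support = 5+7+3 = 15; finish 15 days.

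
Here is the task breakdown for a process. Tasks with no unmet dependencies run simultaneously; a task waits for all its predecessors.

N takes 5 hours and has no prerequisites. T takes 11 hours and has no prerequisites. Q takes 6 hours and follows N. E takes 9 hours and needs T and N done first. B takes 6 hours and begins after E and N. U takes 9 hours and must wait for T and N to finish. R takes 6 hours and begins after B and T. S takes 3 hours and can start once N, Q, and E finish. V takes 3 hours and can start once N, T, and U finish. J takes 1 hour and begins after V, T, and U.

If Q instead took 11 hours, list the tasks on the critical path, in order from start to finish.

Baseline: T→E→B→R = 11+9+6+6 = 32 → 32 hours.
Q is off the critical path — its longest chain is 14 hours, giving 18 of slack.
The critical path is still T→E→B→R; finish is now 32 hours.

T, E, B, R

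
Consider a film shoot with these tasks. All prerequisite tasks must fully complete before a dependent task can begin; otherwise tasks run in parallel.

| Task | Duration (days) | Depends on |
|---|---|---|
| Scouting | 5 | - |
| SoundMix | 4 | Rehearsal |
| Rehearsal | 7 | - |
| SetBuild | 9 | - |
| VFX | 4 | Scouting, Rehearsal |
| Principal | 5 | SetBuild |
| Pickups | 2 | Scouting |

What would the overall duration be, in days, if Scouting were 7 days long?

Critical path before the change: SetBuild→Principal = 9+5 = 14 giving 14 days.
Scouting is off the critical path — its longest chain is 9 days, giving 5 of slack.
That remains the longest chain; total 14 days.

14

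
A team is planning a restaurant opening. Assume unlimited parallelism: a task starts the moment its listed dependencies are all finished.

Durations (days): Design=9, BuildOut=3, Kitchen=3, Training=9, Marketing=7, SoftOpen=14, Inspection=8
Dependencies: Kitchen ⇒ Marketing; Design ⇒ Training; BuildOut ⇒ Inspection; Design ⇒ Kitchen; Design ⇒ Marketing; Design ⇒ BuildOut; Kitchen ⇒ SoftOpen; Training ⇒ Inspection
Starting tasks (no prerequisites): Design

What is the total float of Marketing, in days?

Critical path: Design→Kitchen→SoftOpen = 9+3+14 = 26, so the finish is 26 days.
The longest chain containing Marketing totals 19 days.
Slack of Marketing = 19 − 12 = 7 days.

7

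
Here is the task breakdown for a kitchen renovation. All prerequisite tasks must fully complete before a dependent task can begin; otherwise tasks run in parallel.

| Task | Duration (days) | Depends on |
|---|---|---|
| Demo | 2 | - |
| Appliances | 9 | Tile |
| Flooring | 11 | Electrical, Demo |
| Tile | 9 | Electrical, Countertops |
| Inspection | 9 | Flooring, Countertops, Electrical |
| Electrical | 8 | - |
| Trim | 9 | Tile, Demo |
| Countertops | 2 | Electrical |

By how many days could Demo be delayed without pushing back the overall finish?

6

Electrical→Flooring→Inspection = 8+11+9 = 28 sets the makespan at 28 days.
Longest path through Demo: 22 days (earliest finish 2, latest finish 8).
Slack of Demo = 6 − 0 = 6 days.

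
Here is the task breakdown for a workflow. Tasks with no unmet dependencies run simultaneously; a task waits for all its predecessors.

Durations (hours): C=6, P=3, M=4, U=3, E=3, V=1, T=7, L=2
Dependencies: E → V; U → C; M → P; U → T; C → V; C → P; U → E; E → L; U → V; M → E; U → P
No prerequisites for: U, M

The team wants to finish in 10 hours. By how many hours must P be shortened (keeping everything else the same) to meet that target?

2

Current finish: 12 hours; target: 10.
P is on every critical path, so each hour cut from P cuts the finish by one (this holds down to a finish of 10).
Need 12 − 10 = 2 hours off P → P becomes 1 hour, finish becomes 10.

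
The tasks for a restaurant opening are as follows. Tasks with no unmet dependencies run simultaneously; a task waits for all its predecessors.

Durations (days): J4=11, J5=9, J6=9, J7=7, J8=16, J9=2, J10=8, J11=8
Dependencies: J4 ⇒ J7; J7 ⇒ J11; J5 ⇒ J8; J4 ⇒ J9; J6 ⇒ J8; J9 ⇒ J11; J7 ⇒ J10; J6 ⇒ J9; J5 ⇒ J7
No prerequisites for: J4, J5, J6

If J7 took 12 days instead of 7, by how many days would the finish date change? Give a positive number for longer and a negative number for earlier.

5

Critical path before the change: J4→J7→J10 = 11+7+8 = 26 giving 26 days.
Since J7 is critical, the +5 change carries straight to that chain (now 31 days).
The critical path is still J4→J7→J10; finish is now 31 days.
Change in finish: 31 − 26 = +5 days.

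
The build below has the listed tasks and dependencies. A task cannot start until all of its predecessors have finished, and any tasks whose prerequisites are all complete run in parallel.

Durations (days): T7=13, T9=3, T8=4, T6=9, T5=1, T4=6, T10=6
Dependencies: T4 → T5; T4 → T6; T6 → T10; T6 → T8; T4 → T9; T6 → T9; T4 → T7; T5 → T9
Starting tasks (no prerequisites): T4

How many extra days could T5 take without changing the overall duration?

11

The longest chain is T4→T6→T10 = 6+9+6 = 21; overall finish 21 days.
The longest chain containing T5 totals 10 days.
So T5 can slip 18 − 7 = 11 days.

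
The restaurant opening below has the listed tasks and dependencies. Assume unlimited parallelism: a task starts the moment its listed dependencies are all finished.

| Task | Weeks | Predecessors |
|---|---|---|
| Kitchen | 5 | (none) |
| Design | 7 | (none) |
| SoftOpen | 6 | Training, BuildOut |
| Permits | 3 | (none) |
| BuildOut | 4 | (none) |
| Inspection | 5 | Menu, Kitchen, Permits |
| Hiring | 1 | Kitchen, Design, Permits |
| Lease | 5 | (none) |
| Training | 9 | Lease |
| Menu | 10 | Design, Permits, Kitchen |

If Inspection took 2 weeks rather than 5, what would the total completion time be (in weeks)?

20

Baseline: Design→Menu→Inspection = 7+10+5 = 22 → 22 weeks.
Inspection is on the critical path; changing it to 2 makes that path 19 weeks.
New critical path: Lease→Training→SoftOpen = 5+9+6 = 20 ⇒ 20 weeks.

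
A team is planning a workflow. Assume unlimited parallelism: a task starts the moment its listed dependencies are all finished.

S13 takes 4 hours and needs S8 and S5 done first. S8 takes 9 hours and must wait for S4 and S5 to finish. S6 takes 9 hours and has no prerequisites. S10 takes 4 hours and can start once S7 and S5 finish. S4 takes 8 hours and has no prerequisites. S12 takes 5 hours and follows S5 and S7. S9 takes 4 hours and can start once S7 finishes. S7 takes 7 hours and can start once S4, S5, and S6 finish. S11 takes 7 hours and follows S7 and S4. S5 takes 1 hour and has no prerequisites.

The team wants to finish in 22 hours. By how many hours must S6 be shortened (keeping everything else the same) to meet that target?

1

Current finish: 23 hours; target: 22.
S6 is on every critical path, so each hour cut from S6 cuts the finish by one (this holds down to a finish of 22).
Need 23 − 22 = 1 hour off S6 → S6 becomes 8 hours, finish becomes 22.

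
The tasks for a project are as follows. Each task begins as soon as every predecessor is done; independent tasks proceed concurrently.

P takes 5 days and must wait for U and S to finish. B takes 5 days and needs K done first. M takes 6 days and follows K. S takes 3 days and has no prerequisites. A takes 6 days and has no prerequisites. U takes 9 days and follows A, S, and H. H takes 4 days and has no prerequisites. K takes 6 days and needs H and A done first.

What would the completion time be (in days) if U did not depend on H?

Before: longest chain A→U→P = 6+9+5 = 20, finish 20.
Dropping H→U doesn't change U's earliest start (6); another predecessor still binds.
New critical path: A→U→P = 6+9+5 = 20 ⇒ 20 days.

20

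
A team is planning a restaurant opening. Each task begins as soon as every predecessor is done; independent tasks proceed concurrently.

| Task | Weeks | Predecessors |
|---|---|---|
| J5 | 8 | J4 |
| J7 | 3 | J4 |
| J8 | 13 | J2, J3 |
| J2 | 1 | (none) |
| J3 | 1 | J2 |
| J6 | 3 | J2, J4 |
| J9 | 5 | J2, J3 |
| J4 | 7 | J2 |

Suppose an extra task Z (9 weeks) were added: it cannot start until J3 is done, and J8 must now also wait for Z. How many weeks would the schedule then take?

24

Originally the schedule takes 16 weeks.
With Z inserted, J8 now waits for max(J2, J3, Z).
New critical path: J2→J3→Z→J8 = 1+1+9+13 = 24 ⇒ 24 weeks.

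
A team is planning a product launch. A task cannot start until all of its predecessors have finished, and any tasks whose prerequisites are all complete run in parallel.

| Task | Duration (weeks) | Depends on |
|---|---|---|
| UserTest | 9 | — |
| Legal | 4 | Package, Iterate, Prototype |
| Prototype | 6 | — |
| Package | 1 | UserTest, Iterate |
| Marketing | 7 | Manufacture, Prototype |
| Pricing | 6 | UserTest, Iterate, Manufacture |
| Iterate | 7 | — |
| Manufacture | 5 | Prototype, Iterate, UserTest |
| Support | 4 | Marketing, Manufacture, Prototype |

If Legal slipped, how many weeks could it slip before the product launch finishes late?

Critical path: UserTest→Manufacture→Marketing→Support = 9+5+7+4 = 25, so the finish is 25 weeks.
Legal finishes as early as 14 and must finish by 25.
Float = 25 − 14 = 11.

11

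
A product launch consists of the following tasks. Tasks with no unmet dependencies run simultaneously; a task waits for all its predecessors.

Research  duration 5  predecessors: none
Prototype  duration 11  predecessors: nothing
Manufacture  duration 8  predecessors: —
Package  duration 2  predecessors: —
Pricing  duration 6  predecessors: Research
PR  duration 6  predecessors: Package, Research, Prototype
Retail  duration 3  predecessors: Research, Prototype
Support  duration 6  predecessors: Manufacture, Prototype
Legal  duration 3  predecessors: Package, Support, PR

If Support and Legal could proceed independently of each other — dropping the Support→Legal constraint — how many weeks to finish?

20

Original critical path: Prototype→PR→Legal = 11+6+3 = 20 ⇒ 20 weeks.
Dropping Support→Legal doesn't change Legal's earliest start (17); another predecessor still binds.
New critical path: Prototype→PR→Legal = 11+6+3 = 20 ⇒ 20 weeks.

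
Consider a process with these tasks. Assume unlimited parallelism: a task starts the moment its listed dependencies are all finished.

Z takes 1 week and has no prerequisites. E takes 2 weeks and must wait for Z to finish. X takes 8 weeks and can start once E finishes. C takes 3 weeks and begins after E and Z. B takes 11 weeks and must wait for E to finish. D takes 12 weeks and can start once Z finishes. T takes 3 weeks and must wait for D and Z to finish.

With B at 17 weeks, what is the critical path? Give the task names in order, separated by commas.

Z, E, B

Baseline: Z→D→T = 1+12+3 = 16 → 16 weeks.
B has 2 weeks of float (longest path through it is 14).
Now Z→E→B = 1+2+17 = 20 is longest, so the finish becomes 20 weeks.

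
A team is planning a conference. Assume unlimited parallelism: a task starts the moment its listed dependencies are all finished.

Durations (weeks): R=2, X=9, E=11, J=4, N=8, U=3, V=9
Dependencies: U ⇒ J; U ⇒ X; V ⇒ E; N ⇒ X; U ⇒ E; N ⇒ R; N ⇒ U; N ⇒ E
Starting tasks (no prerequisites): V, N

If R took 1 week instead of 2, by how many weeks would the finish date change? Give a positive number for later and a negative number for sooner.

Actual critical path: N→U→E = 8+3+11 = 22 ⇒ 22 weeks.
R is off the critical path — its longest chain is 10 weeks, giving 12 of slack.
That remains the longest chain; total 22 weeks.
Change in finish: 22 − 22 = +0 weeks.

0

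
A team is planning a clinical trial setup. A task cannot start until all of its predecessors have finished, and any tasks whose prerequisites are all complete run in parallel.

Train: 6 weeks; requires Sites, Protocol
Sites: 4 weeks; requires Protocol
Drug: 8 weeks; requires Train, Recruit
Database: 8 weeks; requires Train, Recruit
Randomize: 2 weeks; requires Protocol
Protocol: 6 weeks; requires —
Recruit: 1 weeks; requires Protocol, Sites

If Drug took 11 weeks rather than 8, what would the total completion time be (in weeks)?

27

Baseline: Protocol→Sites→Train→Drug = 6+4+6+8 = 24 → 24 weeks.
Since Drug is critical, the +3 change carries straight to that chain (now 27 weeks).
No other chain overtakes it, so the finish is 27 weeks.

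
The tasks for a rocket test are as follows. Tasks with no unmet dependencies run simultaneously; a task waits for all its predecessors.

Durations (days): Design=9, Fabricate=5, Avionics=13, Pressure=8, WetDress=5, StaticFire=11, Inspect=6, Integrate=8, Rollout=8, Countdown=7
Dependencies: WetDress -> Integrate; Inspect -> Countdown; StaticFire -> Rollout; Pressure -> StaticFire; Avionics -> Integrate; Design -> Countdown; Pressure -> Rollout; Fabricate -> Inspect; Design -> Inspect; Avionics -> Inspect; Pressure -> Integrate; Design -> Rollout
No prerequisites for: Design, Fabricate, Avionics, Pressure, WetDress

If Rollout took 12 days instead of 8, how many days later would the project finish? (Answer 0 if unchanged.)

4

As given, the longest chain is Pressure→StaticFire→Rollout = 8+11+8 = 27, so the finish is 27 days.
Rollout lies on that path, so at 12 days the path becomes 31 days.
That remains the longest chain; total 31 days.
Change in finish: 31 − 27 = +4 days.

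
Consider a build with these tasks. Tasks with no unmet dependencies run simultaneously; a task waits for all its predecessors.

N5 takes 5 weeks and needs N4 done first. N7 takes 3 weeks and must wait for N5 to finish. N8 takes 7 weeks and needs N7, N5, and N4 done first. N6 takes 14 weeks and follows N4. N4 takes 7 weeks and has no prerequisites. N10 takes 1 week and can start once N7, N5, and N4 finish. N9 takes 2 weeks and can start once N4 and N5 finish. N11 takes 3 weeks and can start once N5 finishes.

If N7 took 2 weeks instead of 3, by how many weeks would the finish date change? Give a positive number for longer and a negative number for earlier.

-1

Actual critical path: N4→N5→N7→N8 = 7+5+3+7 = 22 ⇒ 22 weeks.
N7 lies on that path, so at 2 weeks the path becomes 21 weeks.
The critical path is still N4→N5→N7→N8; finish is now 21 weeks.
Change in finish: 21 − 22 = -1 weeks.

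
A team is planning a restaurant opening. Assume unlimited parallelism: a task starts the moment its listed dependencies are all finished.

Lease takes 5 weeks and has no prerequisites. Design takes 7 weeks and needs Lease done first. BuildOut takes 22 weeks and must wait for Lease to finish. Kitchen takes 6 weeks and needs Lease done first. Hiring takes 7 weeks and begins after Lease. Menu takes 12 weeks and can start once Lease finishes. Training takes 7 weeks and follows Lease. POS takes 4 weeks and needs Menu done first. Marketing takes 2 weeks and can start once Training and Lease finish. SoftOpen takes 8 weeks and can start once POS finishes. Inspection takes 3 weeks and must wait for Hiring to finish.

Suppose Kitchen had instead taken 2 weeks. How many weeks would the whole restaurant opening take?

29

As given, the longest chain is Lease→Menu→POS→SoftOpen = 5+12+4+8 = 29, so the finish is 29 weeks.
Kitchen is off the critical path — its longest chain is 11 weeks, giving 18 of slack.
No other chain overtakes it, so the finish is 29 weeks.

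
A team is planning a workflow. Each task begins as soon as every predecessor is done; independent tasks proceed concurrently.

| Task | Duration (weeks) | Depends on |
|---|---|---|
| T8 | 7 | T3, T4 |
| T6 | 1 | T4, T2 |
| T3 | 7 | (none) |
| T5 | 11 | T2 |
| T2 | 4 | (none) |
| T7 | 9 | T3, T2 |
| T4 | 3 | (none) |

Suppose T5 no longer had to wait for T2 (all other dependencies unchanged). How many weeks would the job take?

Original critical path: T3→T7 = 7+9 = 16 ⇒ 16 weeks.
Without T2→T5, T5's earliest start moves from 4 to 0.
After: T3→T7 = 7+9 = 16 → 16 weeks.

16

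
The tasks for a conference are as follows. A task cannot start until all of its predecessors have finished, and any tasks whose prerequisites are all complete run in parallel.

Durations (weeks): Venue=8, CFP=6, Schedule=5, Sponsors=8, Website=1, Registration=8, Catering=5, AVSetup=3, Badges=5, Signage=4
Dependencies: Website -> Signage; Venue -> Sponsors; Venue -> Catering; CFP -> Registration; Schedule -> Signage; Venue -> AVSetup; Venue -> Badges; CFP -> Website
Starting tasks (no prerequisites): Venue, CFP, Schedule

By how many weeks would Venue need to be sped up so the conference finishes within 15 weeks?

Current finish: 16 weeks; target: 15.
Venue is on every critical path, so each week cut from Venue cuts the finish by one (this holds down to a finish of 14).
Need 16 − 15 = 1 week off Venue → Venue becomes 7 weeks, finish becomes 15.

1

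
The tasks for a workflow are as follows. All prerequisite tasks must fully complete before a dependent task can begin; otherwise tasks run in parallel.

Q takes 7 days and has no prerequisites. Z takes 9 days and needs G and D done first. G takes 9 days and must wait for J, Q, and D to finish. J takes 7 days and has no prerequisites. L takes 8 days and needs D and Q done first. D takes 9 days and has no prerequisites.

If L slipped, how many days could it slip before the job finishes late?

D→G→Z = 9+9+9 = 27 sets the makespan at 27 days.
Longest path through L: 17 days (earliest finish 17, latest finish 27).
So L can slip 27 − 17 = 10 days.

10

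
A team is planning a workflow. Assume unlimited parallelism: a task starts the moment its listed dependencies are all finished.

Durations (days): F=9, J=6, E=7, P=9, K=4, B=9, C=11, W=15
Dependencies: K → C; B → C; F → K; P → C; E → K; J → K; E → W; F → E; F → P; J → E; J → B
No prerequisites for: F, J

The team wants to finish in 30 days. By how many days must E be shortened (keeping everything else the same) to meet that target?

1

Current finish: 31 days; target: 30.
E is on every critical path, so each day cut from E cuts the finish by one (this holds down to a finish of 29).
Need 31 − 30 = 1 day off E → E becomes 6 days, finish becomes 30.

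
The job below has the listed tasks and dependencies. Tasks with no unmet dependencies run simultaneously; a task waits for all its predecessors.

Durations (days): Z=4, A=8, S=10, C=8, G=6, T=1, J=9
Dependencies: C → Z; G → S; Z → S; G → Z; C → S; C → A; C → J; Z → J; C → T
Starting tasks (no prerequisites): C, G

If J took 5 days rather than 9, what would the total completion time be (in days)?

22

Actual critical path: C→Z→S = 8+4+10 = 22 ⇒ 22 days.
J is off the critical path — its longest chain is 21 days, giving 1 of slack.
No other chain overtakes it, so the finish is 22 days.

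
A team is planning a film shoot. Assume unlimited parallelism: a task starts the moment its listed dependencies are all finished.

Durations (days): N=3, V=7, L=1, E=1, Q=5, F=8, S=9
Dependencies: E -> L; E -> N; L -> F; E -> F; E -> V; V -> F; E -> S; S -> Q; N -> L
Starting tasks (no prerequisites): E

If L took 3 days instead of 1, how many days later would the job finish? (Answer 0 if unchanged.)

Actual critical path: E→V→F = 1+7+8 = 16 ⇒ 16 days.
L is off the critical path — its longest chain is 13 days, giving 3 of slack.
The critical path is still E→V→F; finish is now 16 days.
Change in finish: 16 − 16 = +0 days.

0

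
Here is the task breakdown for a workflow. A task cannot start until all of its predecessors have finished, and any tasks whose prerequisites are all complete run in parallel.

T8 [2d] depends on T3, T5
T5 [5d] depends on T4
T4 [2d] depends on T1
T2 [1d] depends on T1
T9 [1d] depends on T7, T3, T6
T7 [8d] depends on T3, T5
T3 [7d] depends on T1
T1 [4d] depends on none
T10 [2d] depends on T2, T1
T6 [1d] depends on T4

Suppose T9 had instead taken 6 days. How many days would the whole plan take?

The binding path is T1→T3→T7→T9 = 4+7+8+1 = 20; finish at 20 days.
T9 lies on that path, so at 6 days the path becomes 25 days.
The critical path is still T1→T3→T7→T9; finish is now 25 days.

25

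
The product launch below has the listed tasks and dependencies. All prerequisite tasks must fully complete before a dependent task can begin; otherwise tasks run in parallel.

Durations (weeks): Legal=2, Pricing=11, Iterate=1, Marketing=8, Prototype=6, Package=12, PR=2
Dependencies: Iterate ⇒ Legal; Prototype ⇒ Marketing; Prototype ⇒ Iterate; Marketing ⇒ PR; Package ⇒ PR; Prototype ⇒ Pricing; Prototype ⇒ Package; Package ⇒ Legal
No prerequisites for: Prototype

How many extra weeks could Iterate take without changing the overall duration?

11

Prototype→Package→PR = 6+12+2 = 20 sets the makespan at 20 weeks.
The longest chain containing Iterate totals 9 weeks.
So Iterate can slip 18 − 7 = 11 weeks.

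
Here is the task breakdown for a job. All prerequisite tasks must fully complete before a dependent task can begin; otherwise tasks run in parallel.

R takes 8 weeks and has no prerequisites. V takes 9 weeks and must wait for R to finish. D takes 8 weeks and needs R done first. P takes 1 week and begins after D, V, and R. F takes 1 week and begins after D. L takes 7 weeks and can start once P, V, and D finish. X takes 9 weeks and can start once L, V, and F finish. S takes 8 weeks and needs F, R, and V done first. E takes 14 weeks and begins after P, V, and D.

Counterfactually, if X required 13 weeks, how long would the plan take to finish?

38

Critical path before the change: R→V→P→L→X = 8+9+1+7+9 = 34 giving 34 weeks.
Since X is critical, the +4 change carries straight to that chain (now 38 weeks).
No other chain overtakes it, so the finish is 38 weeks.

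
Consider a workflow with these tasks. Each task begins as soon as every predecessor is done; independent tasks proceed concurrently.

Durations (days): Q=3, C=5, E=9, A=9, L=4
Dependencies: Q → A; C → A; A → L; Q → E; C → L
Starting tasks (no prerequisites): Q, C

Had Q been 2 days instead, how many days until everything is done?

As given, the longest chain is C→A→L = 5+9+4 = 18, so the finish is 18 days.
The longest path through Q is only 16 days, so Q has float 2.
No other chain overtakes it, so the finish is 18 days.

18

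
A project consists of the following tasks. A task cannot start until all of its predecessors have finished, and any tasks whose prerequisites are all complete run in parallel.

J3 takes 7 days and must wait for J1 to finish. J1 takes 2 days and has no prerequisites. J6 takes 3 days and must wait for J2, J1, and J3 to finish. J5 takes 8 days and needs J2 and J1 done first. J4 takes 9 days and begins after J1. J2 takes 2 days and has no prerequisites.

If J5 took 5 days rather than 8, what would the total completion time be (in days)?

As given, the longest chain is J1→J3→J6 = 2+7+3 = 12, so the finish is 12 days.
The longest path through J5 is only 10 days, so J5 has float 2.
That remains the longest chain; total 12 days.

12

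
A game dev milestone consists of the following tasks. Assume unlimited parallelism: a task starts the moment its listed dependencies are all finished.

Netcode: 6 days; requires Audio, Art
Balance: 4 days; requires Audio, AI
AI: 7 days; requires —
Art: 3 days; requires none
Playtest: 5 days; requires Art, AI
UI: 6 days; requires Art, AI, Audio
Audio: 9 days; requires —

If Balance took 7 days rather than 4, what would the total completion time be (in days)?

The binding path is Audio→UI = 9+6 = 15; finish at 15 days.
Balance has 2 days of float (longest path through it is 13).
Now Audio→Balance = 9+7 = 16 is longest, so the finish becomes 16 days.

16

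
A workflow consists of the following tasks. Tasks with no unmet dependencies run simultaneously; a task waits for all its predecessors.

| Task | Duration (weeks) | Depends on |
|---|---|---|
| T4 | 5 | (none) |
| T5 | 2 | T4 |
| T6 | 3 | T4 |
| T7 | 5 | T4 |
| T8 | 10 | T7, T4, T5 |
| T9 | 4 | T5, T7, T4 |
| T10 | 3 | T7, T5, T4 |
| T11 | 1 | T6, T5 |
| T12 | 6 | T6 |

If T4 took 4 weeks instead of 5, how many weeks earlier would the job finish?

1

Baseline: T4→T7→T8 = 5+5+10 = 20 → 20 weeks.
Since T4 is critical, the -1 change carries straight to that chain (now 19 weeks).
The critical path is still T4→T7→T8; finish is now 19 weeks.
Change in finish: 19 − 20 = -1 weeks.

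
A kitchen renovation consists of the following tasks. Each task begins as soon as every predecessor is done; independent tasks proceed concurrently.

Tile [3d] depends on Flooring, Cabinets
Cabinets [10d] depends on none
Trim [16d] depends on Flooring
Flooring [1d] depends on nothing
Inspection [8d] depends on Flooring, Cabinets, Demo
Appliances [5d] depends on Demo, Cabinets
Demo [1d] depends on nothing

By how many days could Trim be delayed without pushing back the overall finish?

1

The longest chain is Cabinets→Inspection = 10+8 = 18; overall finish 18 days.
The longest chain containing Trim totals 17 days.
Float = 18 − 17 = 1.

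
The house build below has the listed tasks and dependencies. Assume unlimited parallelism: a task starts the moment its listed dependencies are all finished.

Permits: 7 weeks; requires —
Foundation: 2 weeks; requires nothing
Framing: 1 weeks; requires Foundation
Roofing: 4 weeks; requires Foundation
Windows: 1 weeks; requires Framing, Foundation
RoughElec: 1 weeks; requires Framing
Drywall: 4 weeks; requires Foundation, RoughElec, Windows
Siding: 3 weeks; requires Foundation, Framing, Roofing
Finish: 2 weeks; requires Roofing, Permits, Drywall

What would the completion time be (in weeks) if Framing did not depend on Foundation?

With the dependency in place, Foundation→Framing→Windows→Drywall→Finish = 2+1+1+4+2 = 10 sets the finish at 10 weeks.
Without Foundation→Framing, Framing's earliest start moves from 2 to 0.
After: Permits→Finish = 7+2 = 9 → 9 weeks.

9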